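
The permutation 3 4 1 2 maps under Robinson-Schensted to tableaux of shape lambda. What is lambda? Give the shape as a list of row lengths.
Row-insert each entry into an empty tableau.

After inserting 3: P = [[3]].
After inserting 4: P = [[3, 4]].
After inserting 1: P = [[1, 4], [3]].
After inserting 2: P = [[1, 2], [3, 4]].

The final insertion tableau P = [[1, 2], [3, 4]] has shape [2, 2].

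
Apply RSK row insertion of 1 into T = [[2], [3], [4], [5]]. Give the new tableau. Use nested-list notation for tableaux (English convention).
In row 1, 1 replaces 2 (the leftmost entry greater than 1); 2 is bumped to row 2. In row 2, 2 replaces 3 (the leftmost entry greater than 2); 3 is bumped to row 3. In row 3, 3 replaces 4 (the leftmost entry greater than 3); 4 is bumped to row 4. In row 4, 4 replaces 5 (the leftmost entry greater than 4); 5 is bumped to row 5. 5 starts a new row 5. The new tableau is [[1], [2], [3], [4], [5]].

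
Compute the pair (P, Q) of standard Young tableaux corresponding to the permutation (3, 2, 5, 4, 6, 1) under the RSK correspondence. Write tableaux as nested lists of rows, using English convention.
P = [[1, 4, 6], [2, 5], [3]], Q = [[1, 3, 5], [2, 4], [6]]

Insert each entry of the permutation into P by Schensted row insertion, recording in Q the position of each new cell.

After inserting 3: P = [[3]].
After inserting 2: P = [[2], [3]].
After inserting 5: P = [[2, 5], [3]].
After inserting 4: P = [[2, 4], [3, 5]].
After inserting 6: P = [[2, 4, 6], [3, 5]].
After inserting 1: P = [[1, 4, 6], [2, 5], [3]].

So P = [[1, 4, 6], [2, 5], [3]], Q = [[1, 3, 5], [2, 4], [6]].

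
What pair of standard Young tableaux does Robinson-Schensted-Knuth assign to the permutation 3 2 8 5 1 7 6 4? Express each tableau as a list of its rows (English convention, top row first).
Insert each entry of the permutation into P by Schensted row insertion, recording in Q the position of each new cell.

After inserting 3: P = [[3]].
After inserting 2: P = [[2], [3]].
After inserting 8: P = [[2, 8], [3]].
After inserting 5: P = [[2, 5], [3, 8]].
After inserting 1: P = [[1, 5], [2, 8], [3]].
After inserting 7: P = [[1, 5, 7], [2, 8], [3]].
After inserting 6: P = [[1, 5, 6], [2, 7], [3, 8]].
After inserting 4: P = [[1, 4, 6], [2, 5], [3, 7], [8]].

So P = [[1, 4, 6], [2, 5], [3, 7], [8]], Q = [[1, 3, 6], [2, 4], [5, 7], [8]].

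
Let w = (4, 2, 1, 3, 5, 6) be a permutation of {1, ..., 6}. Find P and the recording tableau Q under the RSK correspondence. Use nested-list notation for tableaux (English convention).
Insert each entry of the permutation into P by Schensted row insertion, recording in Q the position of each new cell.

After inserting 4: P = [[4]].
After inserting 2: P = [[2], [4]].
After inserting 1: P = [[1], [2], [4]].
After inserting 3: P = [[1, 3], [2], [4]].
After inserting 5: P = [[1, 3, 5], [2], [4]].
After inserting 6: P = [[1, 3, 5, 6], [2], [4]].

So P = [[1, 3, 5, 6], [2], [4]], Q = [[1, 4, 5, 6], [2], [3]].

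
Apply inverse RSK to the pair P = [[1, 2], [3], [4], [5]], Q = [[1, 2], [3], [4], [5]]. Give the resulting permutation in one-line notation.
1 5 4 3 2

Reverse the RSK construction: for i from n down to 1, find the cell of Q containing i, remove the entry at that cell from P, and reverse-bump it up through P; the value ejected from row 1 is w(i).

Step i=5: Q has 5 at row 4, column 1; remove 5 from row 4 of P and reverse-bump: 5 enters row 3 and ejects 4; 4 enters row 2 and ejects 3; 3 enters row 1 and ejects 2. So w(5) = 2. P is now [[1, 3], [4], [5]].
Step i=4: Q has 4 at row 3, column 1; remove 5 from row 3 of P and reverse-bump: 5 enters row 2 and ejects 4; 4 enters row 1 and ejects 3. So w(4) = 3. P is now [[1, 4], [5]].
Step i=3: Q has 3 at row 2, column 1; remove 5 from row 2 of P and reverse-bump: 5 enters row 1 and ejects 4. So w(3) = 4. P is now [[1, 5]].
Step i=2: Q has 2 at row 1, column 2; remove that cell from P, ejecting 5. So w(2) = 5. P is now [[1]].
Step i=1: Q has 1 at row 1, column 1; remove that cell from P, ejecting 1. So w(1) = 1. P is now [].

So w = 1 5 4 3 2.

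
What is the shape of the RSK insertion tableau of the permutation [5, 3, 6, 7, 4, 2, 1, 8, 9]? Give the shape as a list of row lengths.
[5, 2, 1, 1]

Row-insert each entry into an empty tableau.

After inserting 5: P = [[5]].
After inserting 3: P = [[3], [5]].
After inserting 6: P = [[3, 6], [5]].
After inserting 7: P = [[3, 6, 7], [5]].
After inserting 4: P = [[3, 4, 7], [5, 6]].
After inserting 2: P = [[2, 4, 7], [3, 6], [5]].
After inserting 1: P = [[1, 4, 7], [2, 6], [3], [5]].
After inserting 8: P = [[1, 4, 7, 8], [2, 6], [3], [5]].
After inserting 9: P = [[1, 4, 7, 8, 9], [2, 6], [3], [5]].

The final insertion tableau P = [[1, 4, 7, 8, 9], [2, 6], [3], [5]] has shape [5, 2, 1, 1].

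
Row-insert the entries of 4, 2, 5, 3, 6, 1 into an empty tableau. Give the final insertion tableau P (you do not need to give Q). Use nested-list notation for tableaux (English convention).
P = [[1, 3, 6], [2, 5], [4]]

Insert 4: appended to row 1. P = [[4]].
Insert 2: 2 bumps 4 from row 1; 4 starts row 2. P = [[2], [4]].
Insert 5: appended to row 1. P = [[2, 5], [4]].
Insert 3: 3 bumps 5 from row 1; 5 appends to row 2. P = [[2, 3], [4, 5]].
Insert 6: appended to row 1. P = [[2, 3, 6], [4, 5]].
Insert 1: 1 bumps 2 from row 1; 2 bumps 4 from row 2; 4 starts row 3. P = [[1, 3, 6], [2, 5], [4]].

So P = [[1, 3, 6], [2, 5], [4]].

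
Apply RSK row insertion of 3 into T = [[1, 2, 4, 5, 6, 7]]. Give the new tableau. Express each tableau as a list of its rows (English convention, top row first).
[[1, 2, 3, 5, 6, 7], [4]]

In row 1, 3 replaces 4 (the leftmost entry greater than 3); 4 is bumped to row 2. 4 starts a new row 2. The new tableau is [[1, 2, 3, 5, 6, 7], [4]].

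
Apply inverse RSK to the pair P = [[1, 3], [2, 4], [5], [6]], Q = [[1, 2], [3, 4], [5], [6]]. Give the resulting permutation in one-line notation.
Reverse RSK: for i = n, n-1, ..., 1, locate i in Q, remove the corresponding corner cell from P, and reverse-bump its entry up through P; the value ejected from row 1 is w(i).

So w = 2 6 1 5 4 3.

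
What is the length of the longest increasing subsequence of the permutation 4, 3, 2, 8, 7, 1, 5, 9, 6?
3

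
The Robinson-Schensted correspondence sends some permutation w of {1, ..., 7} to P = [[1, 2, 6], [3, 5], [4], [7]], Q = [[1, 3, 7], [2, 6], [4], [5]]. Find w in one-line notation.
Reverse RSK: for i = n, n-1, ..., 1, locate i in Q, remove the corresponding corner cell from P, and reverse-bump its entry up through P; the value ejected from row 1 is w(i).

So w = 7 4 5 3 1 2 6.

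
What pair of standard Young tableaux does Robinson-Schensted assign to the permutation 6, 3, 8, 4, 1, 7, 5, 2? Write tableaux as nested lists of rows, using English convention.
Insert each entry of the permutation into P by Schensted row insertion, recording in Q the position of each new cell.

After inserting 6: P = [[6]].
After inserting 3: P = [[3], [6]].
After inserting 8: P = [[3, 8], [6]].
After inserting 4: P = [[3, 4], [6, 8]].
After inserting 1: P = [[1, 4], [3, 8], [6]].
After inserting 7: P = [[1, 4, 7], [3, 8], [6]].
After inserting 5: P = [[1, 4, 5], [3, 7], [6, 8]].
After inserting 2: P = [[1, 2, 5], [3, 4], [6, 7], [8]].

So P = [[1, 2, 5], [3, 4], [6, 7], [8]], Q = [[1, 3, 6], [2, 4], [5, 7], [8]].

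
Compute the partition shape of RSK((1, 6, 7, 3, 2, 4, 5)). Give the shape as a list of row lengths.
[4, 2, 1]

Row-insert each entry into an empty tableau.

After inserting 1: P = [[1]].
After inserting 6: P = [[1, 6]].
After inserting 7: P = [[1, 6, 7]].
After inserting 3: P = [[1, 3, 7], [6]].
After inserting 2: P = [[1, 2, 7], [3], [6]].
After inserting 4: P = [[1, 2, 4], [3, 7], [6]].
After inserting 5: P = [[1, 2, 4, 5], [3, 7], [6]].

The final insertion tableau P = [[1, 2, 4, 5], [3, 7], [6]] has shape [4, 2, 1].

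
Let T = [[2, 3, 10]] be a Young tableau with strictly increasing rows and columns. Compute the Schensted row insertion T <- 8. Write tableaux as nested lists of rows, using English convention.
In row 1, 8 replaces 10 (the leftmost entry greater than 8); 10 is bumped to row 2. 10 starts a new row 2. The new tableau is [[2, 3, 8], [10]].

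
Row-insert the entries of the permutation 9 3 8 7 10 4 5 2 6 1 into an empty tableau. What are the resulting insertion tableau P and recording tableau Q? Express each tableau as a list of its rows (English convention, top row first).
Insert each entry of the permutation into P by Schensted row insertion, recording in Q the position of each new cell.

Insert 9: appended to row 1. P = [[9]], Q = [[1]].
Insert 3: 3 bumps 9 from row 1; 9 starts row 2. P = [[3], [9]], Q = [[1], [2]].
Insert 8: appended to row 1. P = [[3, 8], [9]], Q = [[1, 3], [2]].
Insert 7: 7 bumps 8 from row 1; 8 bumps 9 from row 2; 9 starts row 3. P = [[3, 7], [8], [9]], Q = [[1, 3], [2], [4]].
Insert 10: appended to row 1. P = [[3, 7, 10], [8], [9]], Q = [[1, 3, 5], [2], [4]].
Insert 4: 4 bumps 7 from row 1; 7 bumps 8 from row 2; 8 bumps 9 from row 3; 9 starts row 4. P = [[3, 4, 10], [7], [8], [9]], Q = [[1, 3, 5], [2], [4], [6]].
Insert 5: 5 bumps 10 from row 1; 10 appends to row 2. P = [[3, 4, 5], [7, 10], [8], [9]], Q = [[1, 3, 5], [2, 7], [4], [6]].
Insert 2: 2 bumps 3 from row 1; 3 bumps 7 from row 2; 7 bumps 8 from row 3; 8 bumps 9 from row 4; 9 starts row 5. P = [[2, 4, 5], [3, 10], [7], [8], [9]], Q = [[1, 3, 5], [2, 7], [4], [6], [8]].
Insert 6: appended to row 1. P = [[2, 4, 5, 6], [3, 10], [7], [8], [9]], Q = [[1, 3, 5, 9], [2, 7], [4], [6], [8]].
Insert 1: 1 bumps 2 from row 1; 2 bumps 3 from row 2; 3 bumps 7 from row 3; 7 bumps 8 from row 4; 8 bumps 9 from row 5; 9 starts row 6. P = [[1, 4, 5, 6], [2, 10], [3], [7], [8], [9]], Q = [[1, 3, 5, 9], [2, 7], [4], [6], [8], [10]].

So P = [[1, 4, 5, 6], [2, 10], [3], [7], [8], [9]], Q = [[1, 3, 5, 9], [2, 7], [4], [6], [8], [10]].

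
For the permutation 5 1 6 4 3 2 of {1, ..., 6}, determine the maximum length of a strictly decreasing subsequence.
4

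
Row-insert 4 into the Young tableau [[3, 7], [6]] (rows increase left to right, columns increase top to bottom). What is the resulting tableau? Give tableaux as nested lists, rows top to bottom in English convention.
In row 1, 4 replaces 7 (the leftmost entry greater than 4); 7 is bumped to row 2. 7 is appended to row 2. The new tableau is [[3, 4], [6, 7]].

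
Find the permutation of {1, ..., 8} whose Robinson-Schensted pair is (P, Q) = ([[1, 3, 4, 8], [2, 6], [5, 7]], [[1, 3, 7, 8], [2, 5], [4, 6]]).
Reverse the RSK construction: for i from n down to 1, find the cell of Q containing i, remove the entry at that cell from P, and reverse-bump it up through P; the value ejected from row 1 is w(i).

Step i=8: Q has 8 at row 1, column 4; remove that cell from P, ejecting 8. So w(8) = 8. P is now [[1, 3, 4], [2, 6], [5, 7]].
Step i=7: Q has 7 at row 1, column 3; remove that cell from P, ejecting 4. So w(7) = 4. P is now [[1, 3], [2, 6], [5, 7]].
Step i=6: Q has 6 at row 3, column 2; remove 7 from row 3 of P and reverse-bump: 7 enters row 2 and ejects 6; 6 enters row 1 and ejects 3. So w(6) = 3. P is now [[1, 6], [2, 7], [5]].
Step i=5: Q has 5 at row 2, column 2; remove 7 from row 2 of P and reverse-bump: 7 enters row 1 and ejects 6. So w(5) = 6. P is now [[1, 7], [2], [5]].
Step i=4: Q has 4 at row 3, column 1; remove 5 from row 3 of P and reverse-bump: 5 enters row 2 and ejects 2; 2 enters row 1 and ejects 1. So w(4) = 1. P is now [[2, 7], [5]].
Step i=3: Q has 3 at row 1, column 2; remove that cell from P, ejecting 7. So w(3) = 7. P is now [[2], [5]].
Step i=2: Q has 2 at row 2, column 1; remove 5 from row 2 of P and reverse-bump: 5 enters row 1 and ejects 2. So w(2) = 2. P is now [[5]].
Step i=1: Q has 1 at row 1, column 1; remove that cell from P, ejecting 5. So w(1) = 5. P is now [].

So w = 5 2 7 1 6 3 4 8.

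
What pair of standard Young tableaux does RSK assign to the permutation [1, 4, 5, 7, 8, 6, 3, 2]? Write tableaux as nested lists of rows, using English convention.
Insert each entry of the permutation into P by Schensted row insertion, recording in Q the position of each new cell.

Insert 1: appended to row 1. P = [[1]].
Insert 4: appended to row 1. P = [[1, 4]].
Insert 5: appended to row 1. P = [[1, 4, 5]].
Insert 7: appended to row 1. P = [[1, 4, 5, 7]].
Insert 8: appended to row 1. P = [[1, 4, 5, 7, 8]].
Insert 6: 6 bumps 7 from row 1; 7 starts row 2. P = [[1, 4, 5, 6, 8], [7]].
Insert 3: 3 bumps 4 from row 1; 4 bumps 7 from row 2; 7 starts row 3. P = [[1, 3, 5, 6, 8], [4], [7]].
Insert 2: 2 bumps 3 from row 1; 3 bumps 4 from row 2; 4 bumps 7 from row 3; 7 starts row 4. P = [[1, 2, 5, 6, 8], [3], [4], [7]].

So P = [[1, 2, 5, 6, 8], [3], [4], [7]], Q = [[1, 2, 3, 4, 5], [6], [7], [8]].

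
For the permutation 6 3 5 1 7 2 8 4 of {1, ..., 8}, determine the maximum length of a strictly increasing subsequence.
4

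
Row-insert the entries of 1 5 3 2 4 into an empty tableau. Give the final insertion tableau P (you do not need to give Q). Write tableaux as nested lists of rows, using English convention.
Insert 1: appended to row 1. P = [[1]].
Insert 5: appended to row 1. P = [[1, 5]].
Insert 3: 3 bumps 5 from row 1; 5 starts row 2. P = [[1, 3], [5]].
Insert 2: 2 bumps 3 from row 1; 3 bumps 5 from row 2; 5 starts row 3. P = [[1, 2], [3], [5]].
Insert 4: appended to row 1. P = [[1, 2, 4], [3], [5]].

So P = [[1, 2, 4], [3], [5]].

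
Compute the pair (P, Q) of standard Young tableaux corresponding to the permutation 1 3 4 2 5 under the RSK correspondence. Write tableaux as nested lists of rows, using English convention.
P = [[1, 2, 4, 5], [3]], Q = [[1, 2, 3, 5], [4]]

Insert each entry of the permutation into P by Schensted row insertion, recording in Q the position of each new cell.

Insert 1: appended to row 1. P = [[1]], Q = [[1]].
Insert 3: appended to row 1. P = [[1, 3]], Q = [[1, 2]].
Insert 4: appended to row 1. P = [[1, 3, 4]], Q = [[1, 2, 3]].
Insert 2: 2 bumps 3 from row 1; 3 starts row 2. P = [[1, 2, 4], [3]], Q = [[1, 2, 3], [4]].
Insert 5: appended to row 1. P = [[1, 2, 4, 5], [3]], Q = [[1, 2, 3, 5], [4]].

So P = [[1, 2, 4, 5], [3]], Q = [[1, 2, 3, 5], [4]].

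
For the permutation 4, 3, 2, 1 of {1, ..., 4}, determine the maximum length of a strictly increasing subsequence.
1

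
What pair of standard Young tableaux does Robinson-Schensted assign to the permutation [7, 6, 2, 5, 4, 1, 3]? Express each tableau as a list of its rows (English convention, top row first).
P = [[1, 3], [2, 4], [5], [6], [7]], Q = [[1, 4], [2, 7], [3], [5], [6]]

Insert each entry of the permutation into P by Schensted row insertion, recording in Q the position of each new cell.

Insert 7: appended to row 1. P = [[7]], Q = [[1]].
Insert 6: 6 bumps 7 from row 1; 7 starts row 2. P = [[6], [7]], Q = [[1], [2]].
Insert 2: 2 bumps 6 from row 1; 6 bumps 7 from row 2; 7 starts row 3. P = [[2], [6], [7]], Q = [[1], [2], [3]].
Insert 5: appended to row 1. P = [[2, 5], [6], [7]], Q = [[1, 4], [2], [3]].
Insert 4: 4 bumps 5 from row 1; 5 bumps 6 from row 2; 6 bumps 7 from row 3; 7 starts row 4. P = [[2, 4], [5], [6], [7]], Q = [[1, 4], [2], [3], [5]].
Insert 1: 1 bumps 2 from row 1; 2 bumps 5 from row 2; 5 bumps 6 from row 3; 6 bumps 7 from row 4; 7 starts row 5. P = [[1, 4], [2], [5], [6], [7]], Q = [[1, 4], [2], [3], [5], [6]].
Insert 3: 3 bumps 4 from row 1; 4 appends to row 2. P = [[1, 3], [2, 4], [5], [6], [7]], Q = [[1, 4], [2, 7], [3], [5], [6]].

So P = [[1, 3], [2, 4], [5], [6], [7]], Q = [[1, 4], [2, 7], [3], [5], [6]].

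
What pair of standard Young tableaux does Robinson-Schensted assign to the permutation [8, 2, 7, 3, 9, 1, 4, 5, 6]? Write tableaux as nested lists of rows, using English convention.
P = [[1, 3, 4, 5, 6], [2, 9], [7], [8]], Q = [[1, 3, 5, 8, 9], [2, 7], [4], [6]]

Insert each entry of the permutation into P by Schensted row insertion, recording in Q the position of each new cell.

Insert 8: appended to row 1. P = [[8]].
Insert 2: 2 bumps 8 from row 1; 8 starts row 2. P = [[2], [8]].
Insert 7: appended to row 1. P = [[2, 7], [8]].
Insert 3: 3 bumps 7 from row 1; 7 bumps 8 from row 2; 8 starts row 3. P = [[2, 3], [7], [8]].
Insert 9: appended to row 1. P = [[2, 3, 9], [7], [8]].
Insert 1: 1 bumps 2 from row 1; 2 bumps 7 from row 2; 7 bumps 8 from row 3; 8 starts row 4. P = [[1, 3, 9], [2], [7], [8]].
Insert 4: 4 bumps 9 from row 1; 9 appends to row 2. P = [[1, 3, 4], [2, 9], [7], [8]].
Insert 5: appended to row 1. P = [[1, 3, 4, 5], [2, 9], [7], [8]].
Insert 6: appended to row 1. P = [[1, 3, 4, 5, 6], [2, 9], [7], [8]].

So P = [[1, 3, 4, 5, 6], [2, 9], [7], [8]], Q = [[1, 3, 5, 8, 9], [2, 7], [4], [6]].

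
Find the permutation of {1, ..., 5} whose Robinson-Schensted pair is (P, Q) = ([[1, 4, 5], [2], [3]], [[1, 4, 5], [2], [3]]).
3 2 1 4 5

Reverse RSK: for i = n, n-1, ..., 1, locate i in Q, remove the corresponding corner cell from P, and reverse-bump its entry up through P; the value ejected from row 1 is w(i).

So w = 3 2 1 4 5.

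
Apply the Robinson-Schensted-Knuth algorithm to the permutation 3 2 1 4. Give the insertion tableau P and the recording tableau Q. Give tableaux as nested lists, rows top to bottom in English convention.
P = [[1, 4], [2], [3]], Q = [[1, 4], [2], [3]]

Insert each entry of the permutation into P by Schensted row insertion, recording in Q the position of each new cell.

Insert 3: appended to row 1. P = [[3]].
Insert 2: 2 bumps 3 from row 1; 3 starts row 2. P = [[2], [3]].
Insert 1: 1 bumps 2 from row 1; 2 bumps 3 from row 2; 3 starts row 3. P = [[1], [2], [3]].
Insert 4: appended to row 1. P = [[1, 4], [2], [3]].

So P = [[1, 4], [2], [3]], Q = [[1, 4], [2], [3]].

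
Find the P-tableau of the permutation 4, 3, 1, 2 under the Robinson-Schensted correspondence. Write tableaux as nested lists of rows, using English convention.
Insert 4: appended to row 1. P = [[4]].
Insert 3: 3 bumps 4 from row 1; 4 starts row 2. P = [[3], [4]].
Insert 1: 1 bumps 3 from row 1; 3 bumps 4 from row 2; 4 starts row 3. P = [[1], [3], [4]].
Insert 2: appended to row 1. P = [[1, 2], [3], [4]].

So P = [[1, 2], [3], [4]].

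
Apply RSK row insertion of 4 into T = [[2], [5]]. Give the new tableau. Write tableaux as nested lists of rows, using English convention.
[[2, 4], [5]]

4 is larger than every entry of row 1, so it is appended to row 1. The new tableau is [[2, 4], [5]].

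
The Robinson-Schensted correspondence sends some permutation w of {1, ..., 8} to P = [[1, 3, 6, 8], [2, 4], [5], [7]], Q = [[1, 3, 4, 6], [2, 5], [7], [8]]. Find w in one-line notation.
Reverse the RSK construction: for i from n down to 1, find the cell of Q containing i, remove the entry at that cell from P, and reverse-bump it up through P; the value ejected from row 1 is w(i).

Step i=8: Q has 8 at row 4, column 1; remove 7 from row 4 of P and reverse-bump: 7 enters row 3 and ejects 5; 5 enters row 2 and ejects 4; 4 enters row 1 and ejects 3. So w(8) = 3. P is now [[1, 4, 6, 8], [2, 5], [7]].
Step i=7: Q has 7 at row 3, column 1; remove 7 from row 3 of P and reverse-bump: 7 enters row 2 and ejects 5; 5 enters row 1 and ejects 4. So w(7) = 4. P is now [[1, 5, 6, 8], [2, 7]].
Step i=6: Q has 6 at row 1, column 4; remove that cell from P, ejecting 8. So w(6) = 8. P is now [[1, 5, 6], [2, 7]].
Step i=5: Q has 5 at row 2, column 2; remove 7 from row 2 of P and reverse-bump: 7 enters row 1 and ejects 6. So w(5) = 6. P is now [[1, 5, 7], [2]].
Step i=4: Q has 4 at row 1, column 3; remove that cell from P, ejecting 7. So w(4) = 7. P is now [[1, 5], [2]].
Step i=3: Q has 3 at row 1, column 2; remove that cell from P, ejecting 5. So w(3) = 5. P is now [[1], [2]].
Step i=2: Q has 2 at row 2, column 1; remove 2 from row 2 of P and reverse-bump: 2 enters row 1 and ejects 1. So w(2) = 1. P is now [[2]].
Step i=1: Q has 1 at row 1, column 1; remove that cell from P, ejecting 2. So w(1) = 2. P is now [].

So w = 2 1 5 7 6 8 4 3.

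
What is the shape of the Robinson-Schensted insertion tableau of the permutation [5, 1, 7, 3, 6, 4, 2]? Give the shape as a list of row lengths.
[3, 2, 1, 1]

Row-insert each entry into an empty tableau.

After inserting 5: P = [[5]].
After inserting 1: P = [[1], [5]].
After inserting 7: P = [[1, 7], [5]].
After inserting 3: P = [[1, 3], [5, 7]].
After inserting 6: P = [[1, 3, 6], [5, 7]].
After inserting 4: P = [[1, 3, 4], [5, 6], [7]].
After inserting 2: P = [[1, 2, 4], [3, 6], [5], [7]].

The final insertion tableau P = [[1, 2, 4], [3, 6], [5], [7]] has shape [3, 2, 1, 1].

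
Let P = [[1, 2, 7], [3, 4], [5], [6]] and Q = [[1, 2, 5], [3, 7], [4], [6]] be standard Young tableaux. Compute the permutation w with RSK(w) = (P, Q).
Reverse the RSK construction: for i from n down to 1, find the cell of Q containing i, remove the entry at that cell from P, and reverse-bump it up through P; the value ejected from row 1 is w(i).

Step i=7: Q has 7 at row 2, column 2; remove 4 from row 2 of P and reverse-bump: 4 enters row 1 and ejects 2. So w(7) = 2. P is now [[1, 4, 7], [3], [5], [6]].
Step i=6: Q has 6 at row 4, column 1; remove 6 from row 4 of P and reverse-bump: 6 enters row 3 and ejects 5; 5 enters row 2 and ejects 3; 3 enters row 1 and ejects 1. So w(6) = 1. P is now [[3, 4, 7], [5], [6]].
Step i=5: Q has 5 at row 1, column 3; remove that cell from P, ejecting 7. So w(5) = 7. P is now [[3, 4], [5], [6]].
Step i=4: Q has 4 at row 3, column 1; remove 6 from row 3 of P and reverse-bump: 6 enters row 2 and ejects 5; 5 enters row 1 and ejects 4. So w(4) = 4. P is now [[3, 5], [6]].
Step i=3: Q has 3 at row 2, column 1; remove 6 from row 2 of P and reverse-bump: 6 enters row 1 and ejects 5. So w(3) = 5. P is now [[3, 6]].
Step i=2: Q has 2 at row 1, column 2; remove that cell from P, ejecting 6. So w(2) = 6. P is now [[3]].
Step i=1: Q has 1 at row 1, column 1; remove that cell from P, ejecting 3. So w(1) = 3. P is now [].

So w = 3 6 5 4 7 1 2.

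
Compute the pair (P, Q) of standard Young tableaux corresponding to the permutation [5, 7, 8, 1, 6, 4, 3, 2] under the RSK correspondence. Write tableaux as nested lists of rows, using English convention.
P = [[1, 2, 8], [3, 6], [4], [5], [7]], Q = [[1, 2, 3], [4, 5], [6], [7], [8]]

Insert each entry of the permutation into P by Schensted row insertion, recording in Q the position of each new cell.

Insert 5: appended to row 1. P = [[5]].
Insert 7: appended to row 1. P = [[5, 7]].
Insert 8: appended to row 1. P = [[5, 7, 8]].
Insert 1: 1 bumps 5 from row 1; 5 starts row 2. P = [[1, 7, 8], [5]].
Insert 6: 6 bumps 7 from row 1; 7 appends to row 2. P = [[1, 6, 8], [5, 7]].
Insert 4: 4 bumps 6 from row 1; 6 bumps 7 from row 2; 7 starts row 3. P = [[1, 4, 8], [5, 6], [7]].
Insert 3: 3 bumps 4 from row 1; 4 bumps 5 from row 2; 5 bumps 7 from row 3; 7 starts row 4. P = [[1, 3, 8], [4, 6], [5], [7]].
Insert 2: 2 bumps 3 from row 1; 3 bumps 4 from row 2; 4 bumps 5 from row 3; 5 bumps 7 from row 4; 7 starts row 5. P = [[1, 2, 8], [3, 6], [4], [5], [7]].

So P = [[1, 2, 8], [3, 6], [4], [5], [7]], Q = [[1, 2, 3], [4, 5], [6], [7], [8]].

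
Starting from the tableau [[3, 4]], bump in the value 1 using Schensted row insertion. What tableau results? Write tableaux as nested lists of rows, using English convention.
In row 1, 1 replaces 3 (the leftmost entry greater than 1); 3 is bumped to row 2. 3 starts a new row 2. The new tableau is [[1, 4], [3]].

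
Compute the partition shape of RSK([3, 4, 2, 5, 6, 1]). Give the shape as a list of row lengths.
[4, 1, 1]

Row-insert each entry into an empty tableau.

After inserting 3: P = [[3]].
After inserting 4: P = [[3, 4]].
After inserting 2: P = [[2, 4], [3]].
After inserting 5: P = [[2, 4, 5], [3]].
After inserting 6: P = [[2, 4, 5, 6], [3]].
After inserting 1: P = [[1, 4, 5, 6], [2], [3]].

The final insertion tableau P = [[1, 4, 5, 6], [2], [3]] has shape [4, 1, 1].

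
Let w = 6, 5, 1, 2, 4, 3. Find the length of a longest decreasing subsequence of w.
4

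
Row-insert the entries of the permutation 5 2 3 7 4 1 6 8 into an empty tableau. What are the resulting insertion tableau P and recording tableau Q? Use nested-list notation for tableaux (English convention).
Insert each entry of the permutation into P by Schensted row insertion, recording in Q the position of each new cell.

Insert 5: appended to row 1. P = [[5]], Q = [[1]].
Insert 2: 2 bumps 5 from row 1; 5 starts row 2. P = [[2], [5]], Q = [[1], [2]].
Insert 3: appended to row 1. P = [[2, 3], [5]], Q = [[1, 3], [2]].
Insert 7: appended to row 1. P = [[2, 3, 7], [5]], Q = [[1, 3, 4], [2]].
Insert 4: 4 bumps 7 from row 1; 7 appends to row 2. P = [[2, 3, 4], [5, 7]], Q = [[1, 3, 4], [2, 5]].
Insert 1: 1 bumps 2 from row 1; 2 bumps 5 from row 2; 5 starts row 3. P = [[1, 3, 4], [2, 7], [5]], Q = [[1, 3, 4], [2, 5], [6]].
Insert 6: appended to row 1. P = [[1, 3, 4, 6], [2, 7], [5]], Q = [[1, 3, 4, 7], [2, 5], [6]].
Insert 8: appended to row 1. P = [[1, 3, 4, 6, 8], [2, 7], [5]], Q = [[1, 3, 4, 7, 8], [2, 5], [6]].

So P = [[1, 3, 4, 6, 8], [2, 7], [5]], Q = [[1, 3, 4, 7, 8], [2, 5], [6]].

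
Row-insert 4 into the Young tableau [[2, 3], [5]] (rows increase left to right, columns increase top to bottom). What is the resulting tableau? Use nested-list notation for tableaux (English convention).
[[2, 3, 4], [5]]

4 is larger than every entry of row 1, so it is appended to row 1. The new tableau is [[2, 3, 4], [5]].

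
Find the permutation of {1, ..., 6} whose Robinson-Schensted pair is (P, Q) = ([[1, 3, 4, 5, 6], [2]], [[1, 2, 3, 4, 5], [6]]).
Reverse the RSK construction: for i from n down to 1, find the cell of Q containing i, remove the entry at that cell from P, and reverse-bump it up through P; the value ejected from row 1 is w(i).

Step i=6: Q has 6 at row 2, column 1; remove 2 from row 2 of P and reverse-bump: 2 enters row 1 and ejects 1. So w(6) = 1. P is now [[2, 3, 4, 5, 6]].
Step i=5: Q has 5 at row 1, column 5; remove that cell from P, ejecting 6. So w(5) = 6. P is now [[2, 3, 4, 5]].
Step i=4: Q has 4 at row 1, column 4; remove that cell from P, ejecting 5. So w(4) = 5. P is now [[2, 3, 4]].
Step i=3: Q has 3 at row 1, column 3; remove that cell from P, ejecting 4. So w(3) = 4. P is now [[2, 3]].
Step i=2: Q has 2 at row 1, column 2; remove that cell from P, ejecting 3. So w(2) = 3. P is now [[2]].
Step i=1: Q has 1 at row 1, column 1; remove that cell from P, ejecting 2. So w(1) = 2. P is now [].

So w = 2 3 4 5 6 1.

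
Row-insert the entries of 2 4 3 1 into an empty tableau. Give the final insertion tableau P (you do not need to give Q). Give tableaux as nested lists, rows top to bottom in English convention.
Insert 2: appended to row 1. P = [[2]].
Insert 4: appended to row 1. P = [[2, 4]].
Insert 3: 3 bumps 4 from row 1; 4 starts row 2. P = [[2, 3], [4]].
Insert 1: 1 bumps 2 from row 1; 2 bumps 4 from row 2; 4 starts row 3. P = [[1, 3], [2], [4]].

So P = [[1, 3], [2], [4]].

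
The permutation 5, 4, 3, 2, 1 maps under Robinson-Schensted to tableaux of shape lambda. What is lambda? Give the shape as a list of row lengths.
[1, 1, 1, 1, 1]

RSK row insertion gives P = [[1], [2], [3], [4], [5]], which has shape [1, 1, 1, 1, 1].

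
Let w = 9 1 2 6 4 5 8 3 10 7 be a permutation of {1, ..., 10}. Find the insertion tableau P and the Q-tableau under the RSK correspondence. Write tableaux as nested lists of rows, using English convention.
P = [[1, 2, 3, 5, 7, 10], [4, 8], [6], [9]], Q = [[1, 3, 4, 6, 7, 9], [2, 10], [5], [8]]

Insert each entry of the permutation into P by Schensted row insertion, recording in Q the position of each new cell.

Insert 9: appended to row 1. P = [[9]].
Insert 1: 1 bumps 9 from row 1; 9 starts row 2. P = [[1], [9]].
Insert 2: appended to row 1. P = [[1, 2], [9]].
Insert 6: appended to row 1. P = [[1, 2, 6], [9]].
Insert 4: 4 bumps 6 from row 1; 6 bumps 9 from row 2; 9 starts row 3. P = [[1, 2, 4], [6], [9]].
Insert 5: appended to row 1. P = [[1, 2, 4, 5], [6], [9]].
Insert 8: appended to row 1. P = [[1, 2, 4, 5, 8], [6], [9]].
Insert 3: 3 bumps 4 from row 1; 4 bumps 6 from row 2; 6 bumps 9 from row 3; 9 starts row 4. P = [[1, 2, 3, 5, 8], [4], [6], [9]].
Insert 10: appended to row 1. P = [[1, 2, 3, 5, 8, 10], [4], [6], [9]].
Insert 7: 7 bumps 8 from row 1; 8 appends to row 2. P = [[1, 2, 3, 5, 7, 10], [4, 8], [6], [9]].

So P = [[1, 2, 3, 5, 7, 10], [4, 8], [6], [9]], Q = [[1, 3, 4, 6, 7, 9], [2, 10], [5], [8]].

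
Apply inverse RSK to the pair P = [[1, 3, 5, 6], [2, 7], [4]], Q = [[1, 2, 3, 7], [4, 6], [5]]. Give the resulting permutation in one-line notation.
Reverse the RSK construction: for i from n down to 1, find the cell of Q containing i, remove the entry at that cell from P, and reverse-bump it up through P; the value ejected from row 1 is w(i).

Step i=7: Q has 7 at row 1, column 4; remove that cell from P, ejecting 6. So w(7) = 6. P is now [[1, 3, 5], [2, 7], [4]].
Step i=6: Q has 6 at row 2, column 2; remove 7 from row 2 of P and reverse-bump: 7 enters row 1 and ejects 5. So w(6) = 5. P is now [[1, 3, 7], [2], [4]].
Step i=5: Q has 5 at row 3, column 1; remove 4 from row 3 of P and reverse-bump: 4 enters row 2 and ejects 2; 2 enters row 1 and ejects 1. So w(5) = 1. P is now [[2, 3, 7], [4]].
Step i=4: Q has 4 at row 2, column 1; remove 4 from row 2 of P and reverse-bump: 4 enters row 1 and ejects 3. So w(4) = 3. P is now [[2, 4, 7]].
Step i=3: Q has 3 at row 1, column 3; remove that cell from P, ejecting 7. So w(3) = 7. P is now [[2, 4]].
Step i=2: Q has 2 at row 1, column 2; remove that cell from P, ejecting 4. So w(2) = 4. P is now [[2]].
Step i=1: Q has 1 at row 1, column 1; remove that cell from P, ejecting 2. So w(1) = 2. P is now [].

So w = 2 4 7 3 1 5 6.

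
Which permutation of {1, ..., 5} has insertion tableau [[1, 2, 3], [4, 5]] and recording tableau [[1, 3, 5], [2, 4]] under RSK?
4 1 5 2 3

Reverse RSK: for i = n, n-1, ..., 1, locate i in Q, remove the corresponding corner cell from P, and reverse-bump its entry up through P; the value ejected from row 1 is w(i).

So w = 4 1 5 2 3.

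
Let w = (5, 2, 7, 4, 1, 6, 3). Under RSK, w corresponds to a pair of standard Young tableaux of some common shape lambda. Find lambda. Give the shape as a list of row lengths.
RSK row insertion gives P = [[1, 3, 6], [2, 4], [5, 7]], which has shape [3, 2, 2].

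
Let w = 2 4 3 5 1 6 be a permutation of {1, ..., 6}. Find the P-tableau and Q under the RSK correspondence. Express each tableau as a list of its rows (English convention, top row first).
P = [[1, 3, 5, 6], [2], [4]], Q = [[1, 2, 4, 6], [3], [5]]

Insert each entry of the permutation into P by Schensted row insertion, recording in Q the position of each new cell.

After inserting 2: P = [[2]].
After inserting 4: P = [[2, 4]].
After inserting 3: P = [[2, 3], [4]].
After inserting 5: P = [[2, 3, 5], [4]].
After inserting 1: P = [[1, 3, 5], [2], [4]].
After inserting 6: P = [[1, 3, 5, 6], [2], [4]].

So P = [[1, 3, 5, 6], [2], [4]], Q = [[1, 2, 4, 6], [3], [5]].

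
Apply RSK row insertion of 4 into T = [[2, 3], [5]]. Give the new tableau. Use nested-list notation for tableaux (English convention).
[[2, 3, 4], [5]]

4 is larger than every entry of row 1, so it is appended to row 1. The new tableau is [[2, 3, 4], [5]].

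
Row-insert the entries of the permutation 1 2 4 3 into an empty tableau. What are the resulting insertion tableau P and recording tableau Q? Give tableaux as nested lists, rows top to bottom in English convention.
P = [[1, 2, 3], [4]], Q = [[1, 2, 3], [4]]

Insert each entry of the permutation into P by Schensted row insertion, recording in Q the position of each new cell.

Insert 1: appended to row 1. P = [[1]].
Insert 2: appended to row 1. P = [[1, 2]].
Insert 4: appended to row 1. P = [[1, 2, 4]].
Insert 3: 3 bumps 4 from row 1; 4 starts row 2. P = [[1, 2, 3], [4]].

So P = [[1, 2, 3], [4]], Q = [[1, 2, 3], [4]].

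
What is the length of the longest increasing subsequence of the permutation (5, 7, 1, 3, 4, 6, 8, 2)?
5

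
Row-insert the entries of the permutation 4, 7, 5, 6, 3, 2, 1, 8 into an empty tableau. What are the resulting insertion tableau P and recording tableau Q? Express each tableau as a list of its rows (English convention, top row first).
P = [[1, 5, 6, 8], [2], [3], [4], [7]], Q = [[1, 2, 4, 8], [3], [5], [6], [7]]

Insert each entry of the permutation into P by Schensted row insertion, recording in Q the position of each new cell.

Insert 4: appended to row 1. P = [[4]], Q = [[1]].
Insert 7: appended to row 1. P = [[4, 7]], Q = [[1, 2]].
Insert 5: 5 bumps 7 from row 1; 7 starts row 2. P = [[4, 5], [7]], Q = [[1, 2], [3]].
Insert 6: appended to row 1. P = [[4, 5, 6], [7]], Q = [[1, 2, 4], [3]].
Insert 3: 3 bumps 4 from row 1; 4 bumps 7 from row 2; 7 starts row 3. P = [[3, 5, 6], [4], [7]], Q = [[1, 2, 4], [3], [5]].
Insert 2: 2 bumps 3 from row 1; 3 bumps 4 from row 2; 4 bumps 7 from row 3; 7 starts row 4. P = [[2, 5, 6], [3], [4], [7]], Q = [[1, 2, 4], [3], [5], [6]].
Insert 1: 1 bumps 2 from row 1; 2 bumps 3 from row 2; 3 bumps 4 from row 3; 4 bumps 7 from row 4; 7 starts row 5. P = [[1, 5, 6], [2], [3], [4], [7]], Q = [[1, 2, 4], [3], [5], [6], [7]].
Insert 8: appended to row 1. P = [[1, 5, 6, 8], [2], [3], [4], [7]], Q = [[1, 2, 4, 8], [3], [5], [6], [7]].

So P = [[1, 5, 6, 8], [2], [3], [4], [7]], Q = [[1, 2, 4, 8], [3], [5], [6], [7]].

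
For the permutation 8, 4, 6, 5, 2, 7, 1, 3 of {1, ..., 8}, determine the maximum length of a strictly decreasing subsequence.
5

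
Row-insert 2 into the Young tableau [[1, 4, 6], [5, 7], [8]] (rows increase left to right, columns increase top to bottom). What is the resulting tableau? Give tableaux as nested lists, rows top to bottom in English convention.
[[1, 2, 6], [4, 7], [5], [8]]

In row 1, 2 replaces 4 (the leftmost entry greater than 2); 4 is bumped to row 2. In row 2, 4 replaces 5 (the leftmost entry greater than 4); 5 is bumped to row 3. In row 3, 5 replaces 8 (the leftmost entry greater than 5); 8 is bumped to row 4. 8 starts a new row 4. The new tableau is [[1, 2, 6], [4, 7], [5], [8]].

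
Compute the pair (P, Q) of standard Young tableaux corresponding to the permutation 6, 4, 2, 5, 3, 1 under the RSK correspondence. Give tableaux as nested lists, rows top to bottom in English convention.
Insert each entry of the permutation into P by Schensted row insertion, recording in Q the position of each new cell.

Insert 6: appended to row 1. P = [[6]].
Insert 4: 4 bumps 6 from row 1; 6 starts row 2. P = [[4], [6]].
Insert 2: 2 bumps 4 from row 1; 4 bumps 6 from row 2; 6 starts row 3. P = [[2], [4], [6]].
Insert 5: appended to row 1. P = [[2, 5], [4], [6]].
Insert 3: 3 bumps 5 from row 1; 5 appends to row 2. P = [[2, 3], [4, 5], [6]].
Insert 1: 1 bumps 2 from row 1; 2 bumps 4 from row 2; 4 bumps 6 from row 3; 6 starts row 4. P = [[1, 3], [2, 5], [4], [6]].

So P = [[1, 3], [2, 5], [4], [6]], Q = [[1, 4], [2, 5], [3], [6]].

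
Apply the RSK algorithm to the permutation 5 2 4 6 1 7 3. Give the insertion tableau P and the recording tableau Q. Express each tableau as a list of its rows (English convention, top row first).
P = [[1, 3, 6, 7], [2, 4], [5]], Q = [[1, 3, 4, 6], [2, 7], [5]]

Insert each entry of the permutation into P by Schensted row insertion, recording in Q the position of each new cell.

Insert 5: appended to row 1. P = [[5]], Q = [[1]].
Insert 2: 2 bumps 5 from row 1; 5 starts row 2. P = [[2], [5]], Q = [[1], [2]].
Insert 4: appended to row 1. P = [[2, 4], [5]], Q = [[1, 3], [2]].
Insert 6: appended to row 1. P = [[2, 4, 6], [5]], Q = [[1, 3, 4], [2]].
Insert 1: 1 bumps 2 from row 1; 2 bumps 5 from row 2; 5 starts row 3. P = [[1, 4, 6], [2], [5]], Q = [[1, 3, 4], [2], [5]].
Insert 7: appended to row 1. P = [[1, 4, 6, 7], [2], [5]], Q = [[1, 3, 4, 6], [2], [5]].
Insert 3: 3 bumps 4 from row 1; 4 appends to row 2. P = [[1, 3, 6, 7], [2, 4], [5]], Q = [[1, 3, 4, 6], [2, 7], [5]].

So P = [[1, 3, 6, 7], [2, 4], [5]], Q = [[1, 3, 4, 6], [2, 7], [5]].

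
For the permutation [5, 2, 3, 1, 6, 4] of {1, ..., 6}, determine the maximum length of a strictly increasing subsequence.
3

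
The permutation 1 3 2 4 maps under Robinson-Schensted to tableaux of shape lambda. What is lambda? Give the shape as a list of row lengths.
Row-insert each entry into an empty tableau.

After inserting 1: P = [[1]].
After inserting 3: P = [[1, 3]].
After inserting 2: P = [[1, 2], [3]].
After inserting 4: P = [[1, 2, 4], [3]].

The final insertion tableau P = [[1, 2, 4], [3]] has shape [3, 1].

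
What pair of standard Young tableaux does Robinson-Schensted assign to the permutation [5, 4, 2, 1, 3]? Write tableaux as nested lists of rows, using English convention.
P = [[1, 3], [2], [4], [5]], Q = [[1, 5], [2], [3], [4]]

Insert each entry of the permutation into P by Schensted row insertion, recording in Q the position of each new cell.

Insert 5: appended to row 1. P = [[5]], Q = [[1]].
Insert 4: 4 bumps 5 from row 1; 5 starts row 2. P = [[4], [5]], Q = [[1], [2]].
Insert 2: 2 bumps 4 from row 1; 4 bumps 5 from row 2; 5 starts row 3. P = [[2], [4], [5]], Q = [[1], [2], [3]].
Insert 1: 1 bumps 2 from row 1; 2 bumps 4 from row 2; 4 bumps 5 from row 3; 5 starts row 4. P = [[1], [2], [4], [5]], Q = [[1], [2], [3], [4]].
Insert 3: appended to row 1. P = [[1, 3], [2], [4], [5]], Q = [[1, 5], [2], [3], [4]].

So P = [[1, 3], [2], [4], [5]], Q = [[1, 5], [2], [3], [4]].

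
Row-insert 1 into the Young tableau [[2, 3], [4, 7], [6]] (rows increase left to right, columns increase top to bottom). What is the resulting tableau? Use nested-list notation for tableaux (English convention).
[[1, 3], [2, 7], [4], [6]]

In row 1, 1 replaces 2 (the leftmost entry greater than 1); 2 is bumped to row 2. In row 2, 2 replaces 4 (the leftmost entry greater than 2); 4 is bumped to row 3. In row 3, 4 replaces 6 (the leftmost entry greater than 4); 6 is bumped to row 4. 6 starts a new row 4. The new tableau is [[1, 3], [2, 7], [4], [6]].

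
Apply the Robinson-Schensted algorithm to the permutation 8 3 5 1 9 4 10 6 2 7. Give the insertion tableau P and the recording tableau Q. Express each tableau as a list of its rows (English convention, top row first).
P = [[1, 2, 6, 7], [3, 4, 9, 10], [5], [8]], Q = [[1, 3, 5, 7], [2, 6, 8, 10], [4], [9]]

Insert each entry of the permutation into P by Schensted row insertion, recording in Q the position of each new cell.

Insert 8: appended to row 1. P = [[8]], Q = [[1]].
Insert 3: 3 bumps 8 from row 1; 8 starts row 2. P = [[3], [8]], Q = [[1], [2]].
Insert 5: appended to row 1. P = [[3, 5], [8]], Q = [[1, 3], [2]].
Insert 1: 1 bumps 3 from row 1; 3 bumps 8 from row 2; 8 starts row 3. P = [[1, 5], [3], [8]], Q = [[1, 3], [2], [4]].
Insert 9: appended to row 1. P = [[1, 5, 9], [3], [8]], Q = [[1, 3, 5], [2], [4]].
Insert 4: 4 bumps 5 from row 1; 5 appends to row 2. P = [[1, 4, 9], [3, 5], [8]], Q = [[1, 3, 5], [2, 6], [4]].
Insert 10: appended to row 1. P = [[1, 4, 9, 10], [3, 5], [8]], Q = [[1, 3, 5, 7], [2, 6], [4]].
Insert 6: 6 bumps 9 from row 1; 9 appends to row 2. P = [[1, 4, 6, 10], [3, 5, 9], [8]], Q = [[1, 3, 5, 7], [2, 6, 8], [4]].
Insert 2: 2 bumps 4 from row 1; 4 bumps 5 from row 2; 5 bumps 8 from row 3; 8 starts row 4. P = [[1, 2, 6, 10], [3, 4, 9], [5], [8]], Q = [[1, 3, 5, 7], [2, 6, 8], [4], [9]].
Insert 7: 7 bumps 10 from row 1; 10 appends to row 2. P = [[1, 2, 6, 7], [3, 4, 9, 10], [5], [8]], Q = [[1, 3, 5, 7], [2, 6, 8, 10], [4], [9]].

So P = [[1, 2, 6, 7], [3, 4, 9, 10], [5], [8]], Q = [[1, 3, 5, 7], [2, 6, 8, 10], [4], [9]].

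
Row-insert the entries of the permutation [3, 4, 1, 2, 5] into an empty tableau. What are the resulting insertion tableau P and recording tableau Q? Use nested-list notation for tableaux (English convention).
P = [[1, 2, 5], [3, 4]], Q = [[1, 2, 5], [3, 4]]

Insert each entry of the permutation into P by Schensted row insertion, recording in Q the position of each new cell.

Insert 3: appended to row 1. P = [[3]], Q = [[1]].
Insert 4: appended to row 1. P = [[3, 4]], Q = [[1, 2]].
Insert 1: 1 bumps 3 from row 1; 3 starts row 2. P = [[1, 4], [3]], Q = [[1, 2], [3]].
Insert 2: 2 bumps 4 from row 1; 4 appends to row 2. P = [[1, 2], [3, 4]], Q = [[1, 2], [3, 4]].
Insert 5: appended to row 1. P = [[1, 2, 5], [3, 4]], Q = [[1, 2, 5], [3, 4]].

So P = [[1, 2, 5], [3, 4]], Q = [[1, 2, 5], [3, 4]].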